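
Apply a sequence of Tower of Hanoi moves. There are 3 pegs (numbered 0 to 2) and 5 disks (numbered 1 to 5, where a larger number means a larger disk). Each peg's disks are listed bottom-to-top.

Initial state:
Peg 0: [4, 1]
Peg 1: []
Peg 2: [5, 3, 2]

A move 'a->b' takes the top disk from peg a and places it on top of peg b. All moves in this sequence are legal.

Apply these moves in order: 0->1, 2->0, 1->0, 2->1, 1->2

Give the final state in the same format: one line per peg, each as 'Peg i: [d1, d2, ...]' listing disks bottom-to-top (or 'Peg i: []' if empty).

After move 1 (0->1):
Peg 0: [4]
Peg 1: [1]
Peg 2: [5, 3, 2]

After move 2 (2->0):
Peg 0: [4, 2]
Peg 1: [1]
Peg 2: [5, 3]

After move 3 (1->0):
Peg 0: [4, 2, 1]
Peg 1: []
Peg 2: [5, 3]

After move 4 (2->1):
Peg 0: [4, 2, 1]
Peg 1: [3]
Peg 2: [5]

After move 5 (1->2):
Peg 0: [4, 2, 1]
Peg 1: []
Peg 2: [5, 3]

Answer: Peg 0: [4, 2, 1]
Peg 1: []
Peg 2: [5, 3]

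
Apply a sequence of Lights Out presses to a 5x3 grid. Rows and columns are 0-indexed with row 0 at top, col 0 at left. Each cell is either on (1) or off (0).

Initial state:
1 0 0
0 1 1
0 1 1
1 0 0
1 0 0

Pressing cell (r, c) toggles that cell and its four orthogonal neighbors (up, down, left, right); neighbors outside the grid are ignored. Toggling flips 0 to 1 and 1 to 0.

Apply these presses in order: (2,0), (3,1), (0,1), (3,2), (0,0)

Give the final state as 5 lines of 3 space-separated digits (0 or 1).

Answer: 1 0 1
0 0 1
1 1 0
1 0 0
1 1 1

Derivation:
After press 1 at (2,0):
1 0 0
1 1 1
1 0 1
0 0 0
1 0 0

After press 2 at (3,1):
1 0 0
1 1 1
1 1 1
1 1 1
1 1 0

After press 3 at (0,1):
0 1 1
1 0 1
1 1 1
1 1 1
1 1 0

After press 4 at (3,2):
0 1 1
1 0 1
1 1 0
1 0 0
1 1 1

After press 5 at (0,0):
1 0 1
0 0 1
1 1 0
1 0 0
1 1 1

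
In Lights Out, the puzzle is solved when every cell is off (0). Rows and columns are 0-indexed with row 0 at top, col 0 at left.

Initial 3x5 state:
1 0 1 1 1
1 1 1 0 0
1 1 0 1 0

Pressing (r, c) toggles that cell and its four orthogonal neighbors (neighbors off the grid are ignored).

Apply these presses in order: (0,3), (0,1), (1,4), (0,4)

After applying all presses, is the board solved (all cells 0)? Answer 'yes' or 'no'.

After press 1 at (0,3):
1 0 0 0 0
1 1 1 1 0
1 1 0 1 0

After press 2 at (0,1):
0 1 1 0 0
1 0 1 1 0
1 1 0 1 0

After press 3 at (1,4):
0 1 1 0 1
1 0 1 0 1
1 1 0 1 1

After press 4 at (0,4):
0 1 1 1 0
1 0 1 0 0
1 1 0 1 1

Lights still on: 9

Answer: no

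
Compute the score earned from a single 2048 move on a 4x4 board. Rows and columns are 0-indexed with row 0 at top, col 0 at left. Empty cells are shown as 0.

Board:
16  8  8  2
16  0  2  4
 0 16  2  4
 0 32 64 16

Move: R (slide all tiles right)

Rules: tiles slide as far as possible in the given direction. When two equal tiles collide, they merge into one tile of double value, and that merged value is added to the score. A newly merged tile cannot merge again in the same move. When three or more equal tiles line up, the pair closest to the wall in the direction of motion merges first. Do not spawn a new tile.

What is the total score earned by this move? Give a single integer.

Slide right:
row 0: [16, 8, 8, 2] -> [0, 16, 16, 2]  score +16 (running 16)
row 1: [16, 0, 2, 4] -> [0, 16, 2, 4]  score +0 (running 16)
row 2: [0, 16, 2, 4] -> [0, 16, 2, 4]  score +0 (running 16)
row 3: [0, 32, 64, 16] -> [0, 32, 64, 16]  score +0 (running 16)
Board after move:
 0 16 16  2
 0 16  2  4
 0 16  2  4
 0 32 64 16

Answer: 16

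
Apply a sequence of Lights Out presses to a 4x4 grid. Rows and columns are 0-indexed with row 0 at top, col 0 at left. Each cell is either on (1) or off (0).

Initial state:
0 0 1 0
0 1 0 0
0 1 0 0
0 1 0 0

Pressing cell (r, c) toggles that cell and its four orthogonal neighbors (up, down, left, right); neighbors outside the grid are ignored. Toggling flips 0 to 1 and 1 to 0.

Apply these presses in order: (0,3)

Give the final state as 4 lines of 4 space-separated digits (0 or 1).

Answer: 0 0 0 1
0 1 0 1
0 1 0 0
0 1 0 0

Derivation:
After press 1 at (0,3):
0 0 0 1
0 1 0 1
0 1 0 0
0 1 0 0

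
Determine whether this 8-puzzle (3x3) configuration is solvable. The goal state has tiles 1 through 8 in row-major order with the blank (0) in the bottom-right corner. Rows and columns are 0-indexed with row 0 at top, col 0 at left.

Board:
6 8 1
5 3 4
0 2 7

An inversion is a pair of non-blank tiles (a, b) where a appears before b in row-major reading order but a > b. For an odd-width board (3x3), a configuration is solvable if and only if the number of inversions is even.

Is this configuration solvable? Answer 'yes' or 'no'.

Inversions (pairs i<j in row-major order where tile[i] > tile[j] > 0): 16
16 is even, so the puzzle is solvable.

Answer: yes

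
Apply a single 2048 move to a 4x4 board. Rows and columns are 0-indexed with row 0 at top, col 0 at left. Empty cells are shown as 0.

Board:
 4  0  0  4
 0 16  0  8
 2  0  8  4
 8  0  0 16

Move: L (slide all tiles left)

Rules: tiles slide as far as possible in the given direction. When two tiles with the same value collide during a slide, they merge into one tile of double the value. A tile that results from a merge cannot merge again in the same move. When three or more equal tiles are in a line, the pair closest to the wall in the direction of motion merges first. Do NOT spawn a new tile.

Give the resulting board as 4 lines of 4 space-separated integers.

Answer:  8  0  0  0
16  8  0  0
 2  8  4  0
 8 16  0  0

Derivation:
Slide left:
row 0: [4, 0, 0, 4] -> [8, 0, 0, 0]
row 1: [0, 16, 0, 8] -> [16, 8, 0, 0]
row 2: [2, 0, 8, 4] -> [2, 8, 4, 0]
row 3: [8, 0, 0, 16] -> [8, 16, 0, 0]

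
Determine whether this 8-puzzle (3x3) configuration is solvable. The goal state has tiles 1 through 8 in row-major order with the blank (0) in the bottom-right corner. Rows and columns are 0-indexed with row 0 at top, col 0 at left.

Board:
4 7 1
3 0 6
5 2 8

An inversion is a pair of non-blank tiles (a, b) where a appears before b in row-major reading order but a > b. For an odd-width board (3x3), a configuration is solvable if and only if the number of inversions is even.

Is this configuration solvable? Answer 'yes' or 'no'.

Inversions (pairs i<j in row-major order where tile[i] > tile[j] > 0): 12
12 is even, so the puzzle is solvable.

Answer: yes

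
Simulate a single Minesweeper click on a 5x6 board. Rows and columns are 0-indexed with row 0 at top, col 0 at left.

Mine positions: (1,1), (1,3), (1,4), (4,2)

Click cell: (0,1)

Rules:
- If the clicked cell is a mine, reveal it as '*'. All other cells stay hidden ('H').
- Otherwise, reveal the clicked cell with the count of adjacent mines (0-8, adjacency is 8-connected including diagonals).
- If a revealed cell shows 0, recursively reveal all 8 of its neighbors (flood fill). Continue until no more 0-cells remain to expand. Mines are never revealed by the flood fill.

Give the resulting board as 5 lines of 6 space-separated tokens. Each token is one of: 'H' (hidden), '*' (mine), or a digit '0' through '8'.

H 1 H H H H
H H H H H H
H H H H H H
H H H H H H
H H H H H H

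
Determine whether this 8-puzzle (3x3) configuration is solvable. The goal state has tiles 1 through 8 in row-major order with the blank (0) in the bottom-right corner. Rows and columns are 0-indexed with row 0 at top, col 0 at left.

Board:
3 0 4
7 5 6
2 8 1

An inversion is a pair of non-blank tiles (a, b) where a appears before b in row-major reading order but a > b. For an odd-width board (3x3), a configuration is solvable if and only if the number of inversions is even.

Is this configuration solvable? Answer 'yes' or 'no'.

Answer: yes

Derivation:
Inversions (pairs i<j in row-major order where tile[i] > tile[j] > 0): 14
14 is even, so the puzzle is solvable.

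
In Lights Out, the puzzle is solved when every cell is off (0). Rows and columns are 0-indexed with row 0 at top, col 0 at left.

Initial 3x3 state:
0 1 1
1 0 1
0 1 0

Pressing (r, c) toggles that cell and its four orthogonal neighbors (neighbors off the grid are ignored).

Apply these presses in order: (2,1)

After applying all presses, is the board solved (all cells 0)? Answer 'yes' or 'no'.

Answer: no

Derivation:
After press 1 at (2,1):
0 1 1
1 1 1
1 0 1

Lights still on: 7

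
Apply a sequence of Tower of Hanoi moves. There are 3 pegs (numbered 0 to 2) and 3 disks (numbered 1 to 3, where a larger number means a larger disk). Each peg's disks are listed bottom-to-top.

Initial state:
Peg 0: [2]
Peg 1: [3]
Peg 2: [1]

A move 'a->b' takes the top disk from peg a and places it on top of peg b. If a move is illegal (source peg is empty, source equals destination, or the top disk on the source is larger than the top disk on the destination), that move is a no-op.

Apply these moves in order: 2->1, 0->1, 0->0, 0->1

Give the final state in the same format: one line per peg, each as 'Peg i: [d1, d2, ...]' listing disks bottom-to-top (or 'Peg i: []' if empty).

After move 1 (2->1):
Peg 0: [2]
Peg 1: [3, 1]
Peg 2: []

After move 2 (0->1):
Peg 0: [2]
Peg 1: [3, 1]
Peg 2: []

After move 3 (0->0):
Peg 0: [2]
Peg 1: [3, 1]
Peg 2: []

After move 4 (0->1):
Peg 0: [2]
Peg 1: [3, 1]
Peg 2: []

Answer: Peg 0: [2]
Peg 1: [3, 1]
Peg 2: []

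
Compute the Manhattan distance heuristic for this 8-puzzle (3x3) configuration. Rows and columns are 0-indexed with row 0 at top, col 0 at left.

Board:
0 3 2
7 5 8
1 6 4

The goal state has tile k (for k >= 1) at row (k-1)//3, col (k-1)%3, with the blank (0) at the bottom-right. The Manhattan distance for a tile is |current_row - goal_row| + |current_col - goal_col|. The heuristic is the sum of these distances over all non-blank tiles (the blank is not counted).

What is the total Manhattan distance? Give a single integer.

Answer: 12

Derivation:
Tile 3: at (0,1), goal (0,2), distance |0-0|+|1-2| = 1
Tile 2: at (0,2), goal (0,1), distance |0-0|+|2-1| = 1
Tile 7: at (1,0), goal (2,0), distance |1-2|+|0-0| = 1
Tile 5: at (1,1), goal (1,1), distance |1-1|+|1-1| = 0
Tile 8: at (1,2), goal (2,1), distance |1-2|+|2-1| = 2
Tile 1: at (2,0), goal (0,0), distance |2-0|+|0-0| = 2
Tile 6: at (2,1), goal (1,2), distance |2-1|+|1-2| = 2
Tile 4: at (2,2), goal (1,0), distance |2-1|+|2-0| = 3
Sum: 1 + 1 + 1 + 0 + 2 + 2 + 2 + 3 = 12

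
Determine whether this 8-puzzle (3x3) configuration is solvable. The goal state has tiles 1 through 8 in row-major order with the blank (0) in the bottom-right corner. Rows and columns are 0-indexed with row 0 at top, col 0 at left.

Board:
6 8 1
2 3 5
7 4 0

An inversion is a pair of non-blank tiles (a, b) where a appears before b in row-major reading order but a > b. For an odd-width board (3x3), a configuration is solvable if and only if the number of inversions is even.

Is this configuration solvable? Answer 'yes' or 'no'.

Answer: no

Derivation:
Inversions (pairs i<j in row-major order where tile[i] > tile[j] > 0): 13
13 is odd, so the puzzle is not solvable.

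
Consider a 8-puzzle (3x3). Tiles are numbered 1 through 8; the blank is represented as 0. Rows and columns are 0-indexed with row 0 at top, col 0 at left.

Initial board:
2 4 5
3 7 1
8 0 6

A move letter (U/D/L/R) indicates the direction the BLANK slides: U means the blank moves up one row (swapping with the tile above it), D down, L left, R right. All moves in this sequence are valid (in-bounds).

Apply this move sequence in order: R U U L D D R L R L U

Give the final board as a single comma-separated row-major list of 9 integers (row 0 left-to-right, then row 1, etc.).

After move 1 (R):
2 4 5
3 7 1
8 6 0

After move 2 (U):
2 4 5
3 7 0
8 6 1

After move 3 (U):
2 4 0
3 7 5
8 6 1

After move 4 (L):
2 0 4
3 7 5
8 6 1

After move 5 (D):
2 7 4
3 0 5
8 6 1

After move 6 (D):
2 7 4
3 6 5
8 0 1

After move 7 (R):
2 7 4
3 6 5
8 1 0

After move 8 (L):
2 7 4
3 6 5
8 0 1

After move 9 (R):
2 7 4
3 6 5
8 1 0

After move 10 (L):
2 7 4
3 6 5
8 0 1

After move 11 (U):
2 7 4
3 0 5
8 6 1

Answer: 2, 7, 4, 3, 0, 5, 8, 6, 1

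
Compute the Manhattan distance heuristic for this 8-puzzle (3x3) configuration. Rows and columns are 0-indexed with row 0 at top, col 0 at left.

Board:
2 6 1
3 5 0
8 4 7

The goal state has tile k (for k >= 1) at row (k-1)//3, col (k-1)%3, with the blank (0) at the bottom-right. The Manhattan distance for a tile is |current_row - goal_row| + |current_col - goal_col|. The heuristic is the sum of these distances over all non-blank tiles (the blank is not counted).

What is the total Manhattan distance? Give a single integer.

Answer: 13

Derivation:
Tile 2: (0,0)->(0,1) = 1
Tile 6: (0,1)->(1,2) = 2
Tile 1: (0,2)->(0,0) = 2
Tile 3: (1,0)->(0,2) = 3
Tile 5: (1,1)->(1,1) = 0
Tile 8: (2,0)->(2,1) = 1
Tile 4: (2,1)->(1,0) = 2
Tile 7: (2,2)->(2,0) = 2
Sum: 1 + 2 + 2 + 3 + 0 + 1 + 2 + 2 = 13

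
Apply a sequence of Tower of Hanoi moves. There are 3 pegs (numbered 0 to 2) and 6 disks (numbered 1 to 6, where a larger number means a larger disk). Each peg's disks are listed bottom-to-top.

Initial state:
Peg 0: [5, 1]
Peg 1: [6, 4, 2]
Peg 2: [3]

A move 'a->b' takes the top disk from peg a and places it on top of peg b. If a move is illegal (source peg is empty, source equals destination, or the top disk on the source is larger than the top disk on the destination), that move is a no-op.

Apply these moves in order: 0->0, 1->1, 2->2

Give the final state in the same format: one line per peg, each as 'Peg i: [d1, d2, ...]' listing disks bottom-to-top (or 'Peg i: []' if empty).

After move 1 (0->0):
Peg 0: [5, 1]
Peg 1: [6, 4, 2]
Peg 2: [3]

After move 2 (1->1):
Peg 0: [5, 1]
Peg 1: [6, 4, 2]
Peg 2: [3]

After move 3 (2->2):
Peg 0: [5, 1]
Peg 1: [6, 4, 2]
Peg 2: [3]

Answer: Peg 0: [5, 1]
Peg 1: [6, 4, 2]
Peg 2: [3]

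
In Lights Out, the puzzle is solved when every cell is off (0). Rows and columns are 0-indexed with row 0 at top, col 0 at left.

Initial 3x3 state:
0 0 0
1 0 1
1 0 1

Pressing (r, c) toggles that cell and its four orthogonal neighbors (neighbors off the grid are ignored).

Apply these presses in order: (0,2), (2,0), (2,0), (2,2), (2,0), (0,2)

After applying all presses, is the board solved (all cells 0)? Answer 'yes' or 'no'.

Answer: yes

Derivation:
After press 1 at (0,2):
0 1 1
1 0 0
1 0 1

After press 2 at (2,0):
0 1 1
0 0 0
0 1 1

After press 3 at (2,0):
0 1 1
1 0 0
1 0 1

After press 4 at (2,2):
0 1 1
1 0 1
1 1 0

After press 5 at (2,0):
0 1 1
0 0 1
0 0 0

After press 6 at (0,2):
0 0 0
0 0 0
0 0 0

Lights still on: 0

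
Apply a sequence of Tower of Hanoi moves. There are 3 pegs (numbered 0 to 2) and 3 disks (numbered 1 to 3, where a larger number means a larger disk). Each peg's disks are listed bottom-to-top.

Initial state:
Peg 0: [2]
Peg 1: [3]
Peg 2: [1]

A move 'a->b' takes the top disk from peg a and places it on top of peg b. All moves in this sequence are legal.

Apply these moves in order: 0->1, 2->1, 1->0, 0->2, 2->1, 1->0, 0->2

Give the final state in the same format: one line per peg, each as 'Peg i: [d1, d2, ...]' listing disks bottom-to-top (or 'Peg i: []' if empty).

Answer: Peg 0: []
Peg 1: [3, 2]
Peg 2: [1]

Derivation:
After move 1 (0->1):
Peg 0: []
Peg 1: [3, 2]
Peg 2: [1]

After move 2 (2->1):
Peg 0: []
Peg 1: [3, 2, 1]
Peg 2: []

After move 3 (1->0):
Peg 0: [1]
Peg 1: [3, 2]
Peg 2: []

After move 4 (0->2):
Peg 0: []
Peg 1: [3, 2]
Peg 2: [1]

After move 5 (2->1):
Peg 0: []
Peg 1: [3, 2, 1]
Peg 2: []

After move 6 (1->0):
Peg 0: [1]
Peg 1: [3, 2]
Peg 2: []

After move 7 (0->2):
Peg 0: []
Peg 1: [3, 2]
Peg 2: [1]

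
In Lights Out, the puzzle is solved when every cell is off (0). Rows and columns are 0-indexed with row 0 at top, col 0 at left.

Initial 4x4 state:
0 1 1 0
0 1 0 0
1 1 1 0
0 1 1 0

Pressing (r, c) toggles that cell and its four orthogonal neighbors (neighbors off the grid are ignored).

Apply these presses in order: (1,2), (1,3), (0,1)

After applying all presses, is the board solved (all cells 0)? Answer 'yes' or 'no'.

After press 1 at (1,2):
0 1 0 0
0 0 1 1
1 1 0 0
0 1 1 0

After press 2 at (1,3):
0 1 0 1
0 0 0 0
1 1 0 1
0 1 1 0

After press 3 at (0,1):
1 0 1 1
0 1 0 0
1 1 0 1
0 1 1 0

Lights still on: 9

Answer: no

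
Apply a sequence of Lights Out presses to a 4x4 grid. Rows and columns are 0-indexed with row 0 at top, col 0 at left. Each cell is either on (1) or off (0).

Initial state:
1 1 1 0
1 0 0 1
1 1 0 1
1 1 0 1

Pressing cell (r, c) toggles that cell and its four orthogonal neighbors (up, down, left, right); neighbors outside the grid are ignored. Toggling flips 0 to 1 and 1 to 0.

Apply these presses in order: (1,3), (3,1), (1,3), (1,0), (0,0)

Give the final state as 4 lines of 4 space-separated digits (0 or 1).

Answer: 1 0 1 0
1 1 0 1
0 0 0 1
0 0 1 1

Derivation:
After press 1 at (1,3):
1 1 1 1
1 0 1 0
1 1 0 0
1 1 0 1

After press 2 at (3,1):
1 1 1 1
1 0 1 0
1 0 0 0
0 0 1 1

After press 3 at (1,3):
1 1 1 0
1 0 0 1
1 0 0 1
0 0 1 1

After press 4 at (1,0):
0 1 1 0
0 1 0 1
0 0 0 1
0 0 1 1

After press 5 at (0,0):
1 0 1 0
1 1 0 1
0 0 0 1
0 0 1 1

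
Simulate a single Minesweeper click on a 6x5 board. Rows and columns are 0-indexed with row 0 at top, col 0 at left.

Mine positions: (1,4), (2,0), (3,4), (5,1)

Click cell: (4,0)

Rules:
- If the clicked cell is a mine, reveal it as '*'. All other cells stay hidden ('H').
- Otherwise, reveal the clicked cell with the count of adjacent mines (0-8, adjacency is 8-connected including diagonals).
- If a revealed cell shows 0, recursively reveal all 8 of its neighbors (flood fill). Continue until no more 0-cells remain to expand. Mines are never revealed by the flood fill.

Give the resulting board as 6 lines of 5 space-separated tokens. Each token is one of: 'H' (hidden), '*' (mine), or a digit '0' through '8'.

H H H H H
H H H H H
H H H H H
H H H H H
1 H H H H
H H H H H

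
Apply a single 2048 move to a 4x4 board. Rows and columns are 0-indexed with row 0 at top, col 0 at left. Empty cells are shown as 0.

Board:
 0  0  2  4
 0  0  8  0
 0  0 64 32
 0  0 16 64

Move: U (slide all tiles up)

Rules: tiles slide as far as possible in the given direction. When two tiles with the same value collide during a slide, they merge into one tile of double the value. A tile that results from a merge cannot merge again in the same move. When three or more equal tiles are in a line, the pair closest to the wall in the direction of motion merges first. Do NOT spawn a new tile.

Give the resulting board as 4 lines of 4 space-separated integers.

Slide up:
col 0: [0, 0, 0, 0] -> [0, 0, 0, 0]
col 1: [0, 0, 0, 0] -> [0, 0, 0, 0]
col 2: [2, 8, 64, 16] -> [2, 8, 64, 16]
col 3: [4, 0, 32, 64] -> [4, 32, 64, 0]

Answer:  0  0  2  4
 0  0  8 32
 0  0 64 64
 0  0 16  0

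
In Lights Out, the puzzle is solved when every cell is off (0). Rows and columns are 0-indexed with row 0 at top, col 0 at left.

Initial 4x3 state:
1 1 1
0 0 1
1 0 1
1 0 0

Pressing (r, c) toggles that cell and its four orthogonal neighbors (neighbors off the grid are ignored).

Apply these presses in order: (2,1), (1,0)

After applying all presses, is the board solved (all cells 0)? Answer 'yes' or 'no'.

Answer: no

Derivation:
After press 1 at (2,1):
1 1 1
0 1 1
0 1 0
1 1 0

After press 2 at (1,0):
0 1 1
1 0 1
1 1 0
1 1 0

Lights still on: 8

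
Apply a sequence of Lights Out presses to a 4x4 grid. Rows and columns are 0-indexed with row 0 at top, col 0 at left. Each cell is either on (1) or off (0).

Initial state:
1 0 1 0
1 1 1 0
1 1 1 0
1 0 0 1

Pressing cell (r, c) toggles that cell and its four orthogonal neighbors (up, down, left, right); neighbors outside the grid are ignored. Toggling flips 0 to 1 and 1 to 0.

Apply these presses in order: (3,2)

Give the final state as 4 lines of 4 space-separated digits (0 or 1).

Answer: 1 0 1 0
1 1 1 0
1 1 0 0
1 1 1 0

Derivation:
After press 1 at (3,2):
1 0 1 0
1 1 1 0
1 1 0 0
1 1 1 0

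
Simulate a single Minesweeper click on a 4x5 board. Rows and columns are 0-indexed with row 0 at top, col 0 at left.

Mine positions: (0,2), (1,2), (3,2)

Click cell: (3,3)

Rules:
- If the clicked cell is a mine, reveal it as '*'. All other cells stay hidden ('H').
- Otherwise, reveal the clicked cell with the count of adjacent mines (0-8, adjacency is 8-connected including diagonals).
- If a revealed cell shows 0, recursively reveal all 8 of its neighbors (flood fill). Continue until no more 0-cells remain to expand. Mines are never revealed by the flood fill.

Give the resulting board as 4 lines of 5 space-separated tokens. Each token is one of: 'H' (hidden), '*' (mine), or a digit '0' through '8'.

H H H H H
H H H H H
H H H H H
H H H 1 H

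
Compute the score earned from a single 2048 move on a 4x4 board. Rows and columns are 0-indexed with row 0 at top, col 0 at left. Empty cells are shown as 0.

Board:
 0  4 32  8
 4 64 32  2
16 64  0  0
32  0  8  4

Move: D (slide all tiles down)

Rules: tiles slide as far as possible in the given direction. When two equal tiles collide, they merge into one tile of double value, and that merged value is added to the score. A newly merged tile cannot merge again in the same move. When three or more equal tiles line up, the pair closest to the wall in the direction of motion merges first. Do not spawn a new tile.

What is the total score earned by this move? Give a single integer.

Answer: 192

Derivation:
Slide down:
col 0: [0, 4, 16, 32] -> [0, 4, 16, 32]  score +0 (running 0)
col 1: [4, 64, 64, 0] -> [0, 0, 4, 128]  score +128 (running 128)
col 2: [32, 32, 0, 8] -> [0, 0, 64, 8]  score +64 (running 192)
col 3: [8, 2, 0, 4] -> [0, 8, 2, 4]  score +0 (running 192)
Board after move:
  0   0   0   0
  4   0   0   8
 16   4  64   2
 32 128   8   4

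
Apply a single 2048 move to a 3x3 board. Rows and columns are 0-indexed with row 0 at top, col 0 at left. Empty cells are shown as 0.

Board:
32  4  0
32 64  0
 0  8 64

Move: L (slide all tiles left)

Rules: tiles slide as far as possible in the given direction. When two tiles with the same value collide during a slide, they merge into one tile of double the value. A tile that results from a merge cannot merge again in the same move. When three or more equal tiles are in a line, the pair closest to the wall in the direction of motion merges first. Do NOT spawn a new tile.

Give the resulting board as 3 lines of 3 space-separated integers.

Slide left:
row 0: [32, 4, 0] -> [32, 4, 0]
row 1: [32, 64, 0] -> [32, 64, 0]
row 2: [0, 8, 64] -> [8, 64, 0]

Answer: 32  4  0
32 64  0
 8 64  0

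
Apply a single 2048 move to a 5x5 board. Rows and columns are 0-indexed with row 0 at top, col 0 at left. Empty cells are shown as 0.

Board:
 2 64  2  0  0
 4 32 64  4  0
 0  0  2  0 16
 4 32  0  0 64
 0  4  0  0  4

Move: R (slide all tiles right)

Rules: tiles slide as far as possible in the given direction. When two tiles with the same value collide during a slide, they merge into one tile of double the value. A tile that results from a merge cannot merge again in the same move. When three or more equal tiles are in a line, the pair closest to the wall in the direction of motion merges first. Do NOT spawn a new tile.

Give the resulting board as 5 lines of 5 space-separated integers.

Slide right:
row 0: [2, 64, 2, 0, 0] -> [0, 0, 2, 64, 2]
row 1: [4, 32, 64, 4, 0] -> [0, 4, 32, 64, 4]
row 2: [0, 0, 2, 0, 16] -> [0, 0, 0, 2, 16]
row 3: [4, 32, 0, 0, 64] -> [0, 0, 4, 32, 64]
row 4: [0, 4, 0, 0, 4] -> [0, 0, 0, 0, 8]

Answer:  0  0  2 64  2
 0  4 32 64  4
 0  0  0  2 16
 0  0  4 32 64
 0  0  0  0  8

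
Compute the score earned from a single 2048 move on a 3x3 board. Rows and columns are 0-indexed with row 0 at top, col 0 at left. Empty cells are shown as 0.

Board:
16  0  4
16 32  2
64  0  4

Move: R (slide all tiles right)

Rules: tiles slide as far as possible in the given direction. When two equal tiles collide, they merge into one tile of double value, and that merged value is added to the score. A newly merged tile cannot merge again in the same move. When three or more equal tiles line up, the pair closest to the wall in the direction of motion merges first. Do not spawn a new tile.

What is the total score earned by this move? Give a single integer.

Answer: 0

Derivation:
Slide right:
row 0: [16, 0, 4] -> [0, 16, 4]  score +0 (running 0)
row 1: [16, 32, 2] -> [16, 32, 2]  score +0 (running 0)
row 2: [64, 0, 4] -> [0, 64, 4]  score +0 (running 0)
Board after move:
 0 16  4
16 32  2
 0 64  4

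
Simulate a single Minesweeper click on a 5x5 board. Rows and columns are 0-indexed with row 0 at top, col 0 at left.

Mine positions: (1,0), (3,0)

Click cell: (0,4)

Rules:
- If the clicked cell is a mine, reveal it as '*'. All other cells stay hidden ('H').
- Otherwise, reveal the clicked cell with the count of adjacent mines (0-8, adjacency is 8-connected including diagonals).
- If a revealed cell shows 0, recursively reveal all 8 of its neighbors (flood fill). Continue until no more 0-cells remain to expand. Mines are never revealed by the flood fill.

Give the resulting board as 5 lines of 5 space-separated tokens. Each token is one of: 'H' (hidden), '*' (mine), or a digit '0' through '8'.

H 1 0 0 0
H 1 0 0 0
H 2 0 0 0
H 1 0 0 0
H 1 0 0 0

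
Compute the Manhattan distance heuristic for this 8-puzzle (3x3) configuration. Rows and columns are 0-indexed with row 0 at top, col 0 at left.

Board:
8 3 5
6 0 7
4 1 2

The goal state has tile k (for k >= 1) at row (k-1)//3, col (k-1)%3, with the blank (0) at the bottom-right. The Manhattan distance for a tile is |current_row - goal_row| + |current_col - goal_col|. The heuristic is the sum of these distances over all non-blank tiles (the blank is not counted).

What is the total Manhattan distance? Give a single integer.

Answer: 18

Derivation:
Tile 8: (0,0)->(2,1) = 3
Tile 3: (0,1)->(0,2) = 1
Tile 5: (0,2)->(1,1) = 2
Tile 6: (1,0)->(1,2) = 2
Tile 7: (1,2)->(2,0) = 3
Tile 4: (2,0)->(1,0) = 1
Tile 1: (2,1)->(0,0) = 3
Tile 2: (2,2)->(0,1) = 3
Sum: 3 + 1 + 2 + 2 + 3 + 1 + 3 + 3 = 18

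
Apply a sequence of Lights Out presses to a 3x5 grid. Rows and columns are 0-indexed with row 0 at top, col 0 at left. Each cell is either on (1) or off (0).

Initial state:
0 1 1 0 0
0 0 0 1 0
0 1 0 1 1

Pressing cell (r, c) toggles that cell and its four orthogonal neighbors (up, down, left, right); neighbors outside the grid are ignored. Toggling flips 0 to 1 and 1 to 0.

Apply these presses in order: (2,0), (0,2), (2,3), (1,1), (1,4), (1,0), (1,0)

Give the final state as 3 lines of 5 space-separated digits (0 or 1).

After press 1 at (2,0):
0 1 1 0 0
1 0 0 1 0
1 0 0 1 1

After press 2 at (0,2):
0 0 0 1 0
1 0 1 1 0
1 0 0 1 1

After press 3 at (2,3):
0 0 0 1 0
1 0 1 0 0
1 0 1 0 0

After press 4 at (1,1):
0 1 0 1 0
0 1 0 0 0
1 1 1 0 0

After press 5 at (1,4):
0 1 0 1 1
0 1 0 1 1
1 1 1 0 1

After press 6 at (1,0):
1 1 0 1 1
1 0 0 1 1
0 1 1 0 1

After press 7 at (1,0):
0 1 0 1 1
0 1 0 1 1
1 1 1 0 1

Answer: 0 1 0 1 1
0 1 0 1 1
1 1 1 0 1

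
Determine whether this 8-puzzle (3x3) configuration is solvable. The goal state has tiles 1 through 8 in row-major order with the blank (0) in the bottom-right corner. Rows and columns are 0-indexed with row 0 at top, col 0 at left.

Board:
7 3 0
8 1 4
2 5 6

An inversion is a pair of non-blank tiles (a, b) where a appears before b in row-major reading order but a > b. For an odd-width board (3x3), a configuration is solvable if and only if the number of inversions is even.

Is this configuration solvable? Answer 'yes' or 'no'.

Answer: yes

Derivation:
Inversions (pairs i<j in row-major order where tile[i] > tile[j] > 0): 14
14 is even, so the puzzle is solvable.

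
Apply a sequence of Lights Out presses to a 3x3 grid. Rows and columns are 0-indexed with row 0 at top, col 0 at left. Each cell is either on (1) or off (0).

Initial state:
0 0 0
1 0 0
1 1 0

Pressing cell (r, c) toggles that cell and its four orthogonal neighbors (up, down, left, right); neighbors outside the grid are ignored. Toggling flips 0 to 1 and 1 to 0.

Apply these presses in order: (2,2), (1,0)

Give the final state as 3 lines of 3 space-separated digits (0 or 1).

After press 1 at (2,2):
0 0 0
1 0 1
1 0 1

After press 2 at (1,0):
1 0 0
0 1 1
0 0 1

Answer: 1 0 0
0 1 1
0 0 1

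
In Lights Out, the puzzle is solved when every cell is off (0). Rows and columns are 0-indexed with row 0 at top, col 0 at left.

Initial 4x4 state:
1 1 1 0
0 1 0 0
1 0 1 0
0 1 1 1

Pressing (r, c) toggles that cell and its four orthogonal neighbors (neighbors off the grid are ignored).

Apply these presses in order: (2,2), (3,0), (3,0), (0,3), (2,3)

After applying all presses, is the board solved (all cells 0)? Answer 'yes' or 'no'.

After press 1 at (2,2):
1 1 1 0
0 1 1 0
1 1 0 1
0 1 0 1

After press 2 at (3,0):
1 1 1 0
0 1 1 0
0 1 0 1
1 0 0 1

After press 3 at (3,0):
1 1 1 0
0 1 1 0
1 1 0 1
0 1 0 1

After press 4 at (0,3):
1 1 0 1
0 1 1 1
1 1 0 1
0 1 0 1

After press 5 at (2,3):
1 1 0 1
0 1 1 0
1 1 1 0
0 1 0 0

Lights still on: 9

Answer: no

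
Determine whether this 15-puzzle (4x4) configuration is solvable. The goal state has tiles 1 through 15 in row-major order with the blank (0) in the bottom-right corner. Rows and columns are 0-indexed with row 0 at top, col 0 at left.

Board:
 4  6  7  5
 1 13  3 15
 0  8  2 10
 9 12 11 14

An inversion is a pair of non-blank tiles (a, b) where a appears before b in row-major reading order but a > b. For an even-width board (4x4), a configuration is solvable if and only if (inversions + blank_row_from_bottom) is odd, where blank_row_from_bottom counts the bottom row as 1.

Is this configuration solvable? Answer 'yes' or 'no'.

Inversions: 32
Blank is in row 2 (0-indexed from top), which is row 2 counting from the bottom (bottom = 1).
32 + 2 = 34, which is even, so the puzzle is not solvable.

Answer: no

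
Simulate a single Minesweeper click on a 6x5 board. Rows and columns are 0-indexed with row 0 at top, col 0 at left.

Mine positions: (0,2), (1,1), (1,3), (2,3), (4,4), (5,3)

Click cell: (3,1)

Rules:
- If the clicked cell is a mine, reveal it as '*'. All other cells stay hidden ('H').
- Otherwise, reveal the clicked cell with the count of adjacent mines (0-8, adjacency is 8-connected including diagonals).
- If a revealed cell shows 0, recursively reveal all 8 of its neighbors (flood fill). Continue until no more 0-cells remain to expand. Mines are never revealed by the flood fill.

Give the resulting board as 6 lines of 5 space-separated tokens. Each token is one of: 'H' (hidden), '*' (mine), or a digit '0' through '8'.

H H H H H
H H H H H
1 1 3 H H
0 0 1 H H
0 0 1 H H
0 0 1 H H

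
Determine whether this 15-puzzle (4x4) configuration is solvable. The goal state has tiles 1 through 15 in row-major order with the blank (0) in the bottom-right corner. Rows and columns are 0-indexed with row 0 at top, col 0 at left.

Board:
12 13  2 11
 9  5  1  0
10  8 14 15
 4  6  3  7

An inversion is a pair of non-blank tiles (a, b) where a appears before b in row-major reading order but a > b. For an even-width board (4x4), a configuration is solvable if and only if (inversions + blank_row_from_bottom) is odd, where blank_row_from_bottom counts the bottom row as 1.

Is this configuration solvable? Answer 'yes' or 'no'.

Answer: no

Derivation:
Inversions: 61
Blank is in row 1 (0-indexed from top), which is row 3 counting from the bottom (bottom = 1).
61 + 3 = 64, which is even, so the puzzle is not solvable.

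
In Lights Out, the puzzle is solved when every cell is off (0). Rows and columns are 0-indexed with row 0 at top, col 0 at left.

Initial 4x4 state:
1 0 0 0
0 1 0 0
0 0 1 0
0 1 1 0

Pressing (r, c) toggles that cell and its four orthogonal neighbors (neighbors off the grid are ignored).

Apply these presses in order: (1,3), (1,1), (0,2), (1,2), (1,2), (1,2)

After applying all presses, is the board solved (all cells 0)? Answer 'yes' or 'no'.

After press 1 at (1,3):
1 0 0 1
0 1 1 1
0 0 1 1
0 1 1 0

After press 2 at (1,1):
1 1 0 1
1 0 0 1
0 1 1 1
0 1 1 0

After press 3 at (0,2):
1 0 1 0
1 0 1 1
0 1 1 1
0 1 1 0

After press 4 at (1,2):
1 0 0 0
1 1 0 0
0 1 0 1
0 1 1 0

After press 5 at (1,2):
1 0 1 0
1 0 1 1
0 1 1 1
0 1 1 0

After press 6 at (1,2):
1 0 0 0
1 1 0 0
0 1 0 1
0 1 1 0

Lights still on: 7

Answer: no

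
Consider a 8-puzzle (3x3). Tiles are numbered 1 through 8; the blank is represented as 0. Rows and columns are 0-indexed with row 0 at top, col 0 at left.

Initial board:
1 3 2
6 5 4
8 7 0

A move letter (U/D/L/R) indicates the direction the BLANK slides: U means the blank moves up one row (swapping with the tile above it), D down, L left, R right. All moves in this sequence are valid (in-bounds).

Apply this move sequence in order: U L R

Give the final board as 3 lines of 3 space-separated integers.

Answer: 1 3 2
6 5 0
8 7 4

Derivation:
After move 1 (U):
1 3 2
6 5 0
8 7 4

After move 2 (L):
1 3 2
6 0 5
8 7 4

After move 3 (R):
1 3 2
6 5 0
8 7 4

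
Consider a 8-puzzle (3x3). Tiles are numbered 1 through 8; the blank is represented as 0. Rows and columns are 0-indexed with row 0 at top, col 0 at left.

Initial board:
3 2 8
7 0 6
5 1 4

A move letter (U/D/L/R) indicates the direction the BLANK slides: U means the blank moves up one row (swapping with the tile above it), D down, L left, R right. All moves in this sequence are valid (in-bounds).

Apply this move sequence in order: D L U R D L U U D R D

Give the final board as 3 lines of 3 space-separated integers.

Answer: 3 2 8
5 7 6
1 0 4

Derivation:
After move 1 (D):
3 2 8
7 1 6
5 0 4

After move 2 (L):
3 2 8
7 1 6
0 5 4

After move 3 (U):
3 2 8
0 1 6
7 5 4

After move 4 (R):
3 2 8
1 0 6
7 5 4

After move 5 (D):
3 2 8
1 5 6
7 0 4

After move 6 (L):
3 2 8
1 5 6
0 7 4

After move 7 (U):
3 2 8
0 5 6
1 7 4

After move 8 (U):
0 2 8
3 5 6
1 7 4

After move 9 (D):
3 2 8
0 5 6
1 7 4

After move 10 (R):
3 2 8
5 0 6
1 7 4

After move 11 (D):
3 2 8
5 7 6
1 0 4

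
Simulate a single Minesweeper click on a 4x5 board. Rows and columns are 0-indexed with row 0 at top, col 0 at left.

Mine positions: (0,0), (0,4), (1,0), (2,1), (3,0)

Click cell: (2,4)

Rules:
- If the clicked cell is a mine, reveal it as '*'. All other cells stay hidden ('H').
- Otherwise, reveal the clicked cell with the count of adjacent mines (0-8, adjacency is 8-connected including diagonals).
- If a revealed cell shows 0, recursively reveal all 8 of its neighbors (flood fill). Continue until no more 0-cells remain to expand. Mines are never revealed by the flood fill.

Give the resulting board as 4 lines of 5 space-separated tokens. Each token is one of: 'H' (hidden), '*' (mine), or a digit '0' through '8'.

H H H H H
H H 1 1 1
H H 1 0 0
H H 1 0 0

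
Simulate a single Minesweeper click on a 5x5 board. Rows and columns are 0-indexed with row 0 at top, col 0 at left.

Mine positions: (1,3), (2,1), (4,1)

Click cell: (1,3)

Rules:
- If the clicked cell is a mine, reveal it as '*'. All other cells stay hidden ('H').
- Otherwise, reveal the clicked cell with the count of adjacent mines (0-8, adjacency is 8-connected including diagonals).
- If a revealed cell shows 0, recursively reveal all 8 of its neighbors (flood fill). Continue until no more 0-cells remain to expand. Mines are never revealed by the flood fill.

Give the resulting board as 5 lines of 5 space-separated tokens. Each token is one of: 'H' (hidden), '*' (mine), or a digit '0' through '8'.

H H H H H
H H H * H
H H H H H
H H H H H
H H H H H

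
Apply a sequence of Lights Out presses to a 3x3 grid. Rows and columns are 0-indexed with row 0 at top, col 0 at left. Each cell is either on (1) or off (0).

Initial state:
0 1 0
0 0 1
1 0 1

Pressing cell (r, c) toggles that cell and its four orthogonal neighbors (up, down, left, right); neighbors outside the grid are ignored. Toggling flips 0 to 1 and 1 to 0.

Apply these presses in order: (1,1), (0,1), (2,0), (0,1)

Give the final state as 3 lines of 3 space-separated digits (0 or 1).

After press 1 at (1,1):
0 0 0
1 1 0
1 1 1

After press 2 at (0,1):
1 1 1
1 0 0
1 1 1

After press 3 at (2,0):
1 1 1
0 0 0
0 0 1

After press 4 at (0,1):
0 0 0
0 1 0
0 0 1

Answer: 0 0 0
0 1 0
0 0 1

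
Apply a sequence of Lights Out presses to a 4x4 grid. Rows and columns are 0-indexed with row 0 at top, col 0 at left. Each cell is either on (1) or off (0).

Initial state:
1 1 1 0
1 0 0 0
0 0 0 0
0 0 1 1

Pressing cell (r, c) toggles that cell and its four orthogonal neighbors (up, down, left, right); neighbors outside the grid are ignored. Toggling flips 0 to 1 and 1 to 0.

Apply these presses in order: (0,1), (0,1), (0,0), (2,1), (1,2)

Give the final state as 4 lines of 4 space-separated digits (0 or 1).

Answer: 0 0 0 0
0 0 1 1
1 1 0 0
0 1 1 1

Derivation:
After press 1 at (0,1):
0 0 0 0
1 1 0 0
0 0 0 0
0 0 1 1

After press 2 at (0,1):
1 1 1 0
1 0 0 0
0 0 0 0
0 0 1 1

After press 3 at (0,0):
0 0 1 0
0 0 0 0
0 0 0 0
0 0 1 1

After press 4 at (2,1):
0 0 1 0
0 1 0 0
1 1 1 0
0 1 1 1

After press 5 at (1,2):
0 0 0 0
0 0 1 1
1 1 0 0
0 1 1 1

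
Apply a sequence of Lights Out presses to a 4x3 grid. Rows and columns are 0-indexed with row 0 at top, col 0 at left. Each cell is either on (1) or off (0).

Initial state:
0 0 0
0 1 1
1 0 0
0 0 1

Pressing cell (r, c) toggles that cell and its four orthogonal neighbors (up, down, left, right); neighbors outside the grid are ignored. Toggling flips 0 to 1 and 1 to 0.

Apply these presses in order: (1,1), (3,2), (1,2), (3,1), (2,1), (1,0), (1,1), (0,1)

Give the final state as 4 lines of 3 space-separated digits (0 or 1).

After press 1 at (1,1):
0 1 0
1 0 0
1 1 0
0 0 1

After press 2 at (3,2):
0 1 0
1 0 0
1 1 1
0 1 0

After press 3 at (1,2):
0 1 1
1 1 1
1 1 0
0 1 0

After press 4 at (3,1):
0 1 1
1 1 1
1 0 0
1 0 1

After press 5 at (2,1):
0 1 1
1 0 1
0 1 1
1 1 1

After press 6 at (1,0):
1 1 1
0 1 1
1 1 1
1 1 1

After press 7 at (1,1):
1 0 1
1 0 0
1 0 1
1 1 1

After press 8 at (0,1):
0 1 0
1 1 0
1 0 1
1 1 1

Answer: 0 1 0
1 1 0
1 0 1
1 1 1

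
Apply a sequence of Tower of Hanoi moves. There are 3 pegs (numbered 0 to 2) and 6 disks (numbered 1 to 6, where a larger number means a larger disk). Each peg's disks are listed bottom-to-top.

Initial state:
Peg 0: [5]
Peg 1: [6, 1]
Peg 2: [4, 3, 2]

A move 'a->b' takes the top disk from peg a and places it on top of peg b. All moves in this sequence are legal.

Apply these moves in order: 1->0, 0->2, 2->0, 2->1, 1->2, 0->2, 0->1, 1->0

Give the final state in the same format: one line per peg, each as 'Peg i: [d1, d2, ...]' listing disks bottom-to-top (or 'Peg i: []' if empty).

After move 1 (1->0):
Peg 0: [5, 1]
Peg 1: [6]
Peg 2: [4, 3, 2]

After move 2 (0->2):
Peg 0: [5]
Peg 1: [6]
Peg 2: [4, 3, 2, 1]

After move 3 (2->0):
Peg 0: [5, 1]
Peg 1: [6]
Peg 2: [4, 3, 2]

After move 4 (2->1):
Peg 0: [5, 1]
Peg 1: [6, 2]
Peg 2: [4, 3]

After move 5 (1->2):
Peg 0: [5, 1]
Peg 1: [6]
Peg 2: [4, 3, 2]

After move 6 (0->2):
Peg 0: [5]
Peg 1: [6]
Peg 2: [4, 3, 2, 1]

After move 7 (0->1):
Peg 0: []
Peg 1: [6, 5]
Peg 2: [4, 3, 2, 1]

After move 8 (1->0):
Peg 0: [5]
Peg 1: [6]
Peg 2: [4, 3, 2, 1]

Answer: Peg 0: [5]
Peg 1: [6]
Peg 2: [4, 3, 2, 1]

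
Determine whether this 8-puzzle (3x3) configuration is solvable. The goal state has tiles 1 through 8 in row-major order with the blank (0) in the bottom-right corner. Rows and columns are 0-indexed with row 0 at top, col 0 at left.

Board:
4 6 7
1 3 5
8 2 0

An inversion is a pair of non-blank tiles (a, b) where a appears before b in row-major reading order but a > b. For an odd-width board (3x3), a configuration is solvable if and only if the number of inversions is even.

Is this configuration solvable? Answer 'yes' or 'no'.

Inversions (pairs i<j in row-major order where tile[i] > tile[j] > 0): 14
14 is even, so the puzzle is solvable.

Answer: yes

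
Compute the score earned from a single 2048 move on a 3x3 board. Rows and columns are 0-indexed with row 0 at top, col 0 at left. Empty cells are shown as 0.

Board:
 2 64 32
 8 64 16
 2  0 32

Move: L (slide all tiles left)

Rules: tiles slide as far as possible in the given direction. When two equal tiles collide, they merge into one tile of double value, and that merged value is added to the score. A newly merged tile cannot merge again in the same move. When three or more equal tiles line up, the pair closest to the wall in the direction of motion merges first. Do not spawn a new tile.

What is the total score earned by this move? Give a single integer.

Answer: 0

Derivation:
Slide left:
row 0: [2, 64, 32] -> [2, 64, 32]  score +0 (running 0)
row 1: [8, 64, 16] -> [8, 64, 16]  score +0 (running 0)
row 2: [2, 0, 32] -> [2, 32, 0]  score +0 (running 0)
Board after move:
 2 64 32
 8 64 16
 2 32  0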